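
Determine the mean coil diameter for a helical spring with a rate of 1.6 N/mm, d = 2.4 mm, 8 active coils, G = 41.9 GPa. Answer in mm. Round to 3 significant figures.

23.9 mm

D = (Gd⁴/(8N_a·k))^(1/3) = (41.9×10³·2.4⁴/(8·8·1.6))^(1/3)
  = (13575.6)^(1/3) = 23.8554 mm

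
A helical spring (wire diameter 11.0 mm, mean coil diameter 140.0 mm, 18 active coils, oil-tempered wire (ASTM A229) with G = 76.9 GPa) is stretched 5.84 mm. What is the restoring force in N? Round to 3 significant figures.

k = Gd⁴/(8D³N_a) = (76.9×10³)(11.0⁴)/(8·140.0³·18) = 2.8494 N/mm
F = k·δ = 2.8494 × 5.84 = 16.64 N

16.6 N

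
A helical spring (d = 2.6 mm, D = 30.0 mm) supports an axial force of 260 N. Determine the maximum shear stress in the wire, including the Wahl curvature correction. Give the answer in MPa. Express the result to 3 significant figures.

1270 MPa

Spring index C = D/d = 30.0/2.6 = 11.5385
K_W = (4C−1)/(4C−4) + 0.615/C = 45.154/42.154 + 0.0533 = 1.1245
τ₀ = 8FD/(πd³) = 8·260·30.0/(π·2.6³) = 62400/55.217 = 1130.1 MPa
τ_max = K·τ₀ = 1.1245 × 1130.1 = 1270.8 MPa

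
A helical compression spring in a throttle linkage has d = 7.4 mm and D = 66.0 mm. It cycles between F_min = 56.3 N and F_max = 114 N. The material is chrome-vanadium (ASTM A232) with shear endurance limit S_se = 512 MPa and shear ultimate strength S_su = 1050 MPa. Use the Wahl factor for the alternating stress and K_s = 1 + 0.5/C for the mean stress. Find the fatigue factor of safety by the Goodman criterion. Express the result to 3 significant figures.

15.9

C = D/d = 66.0/7.4 = 8.9189; K_W = (4C−1)/(4C−4)+0.615/C = 1.1637; K_s = 1+0.5/C = 1.0561
F_a = (F_max−F_min)/2 = 28.85 N; F_m = (F_max+F_min)/2 = 85.15 N
τ_a = K_W·8F_aD/(πd³) = 1.1637 × 11.966 = 13.924 MPa
τ_m = K_s·8F_mD/(πd³) = 1.0561 × 35.316 = 37.296 MPa
Goodman: 1/n_f = τ_a/S_se + τ_m/S_su = 13.924/512 + 37.296/1050 = 0.02720 + 0.03552 = 0.062715
n_f = 1/0.062715 = 15.95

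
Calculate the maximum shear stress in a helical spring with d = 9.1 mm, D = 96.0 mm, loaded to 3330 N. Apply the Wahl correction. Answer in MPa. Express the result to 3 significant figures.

1230 MPa

Spring index C = D/d = 96.0/9.1 = 10.5495
K_W = (4C−1)/(4C−4) + 0.615/C = 41.198/38.198 + 0.0583 = 1.1368
τ₀ = 8FD/(πd³) = 8·3330·96.0/(π·9.1³) = 2.55744e+06/2367.4 = 1080.3 MPa
τ_max = K·τ₀ = 1.1368 × 1080.3 = 1228.1 MPa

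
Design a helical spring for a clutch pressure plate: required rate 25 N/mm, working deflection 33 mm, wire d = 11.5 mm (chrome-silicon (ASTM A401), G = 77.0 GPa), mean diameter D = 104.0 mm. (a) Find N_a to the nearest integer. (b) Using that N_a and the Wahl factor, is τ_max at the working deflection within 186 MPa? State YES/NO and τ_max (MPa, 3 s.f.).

N_a = Gd⁴/(8D³k) = (77.0×10³)(11.5⁴)/(8·104.0³·25) = 5.986 → N_a = 6
Actual rate k = Gd⁴/(8D³·6) = 24.943 N/mm
Working load F = kδ = 24.943·33 = 823.1 N
C = 104.0/11.5 = 9.0435; K_W = (4C−1)/(4C−4)+0.615/C = 1.1612
τ_max = K_W·8FD/(πd³) = 1.1612·143.33 = 166.44 MPa
τ_max ≤ 186 MPa → acceptable

(a) 6 coils; (b) YES, τ_max = 166 MPa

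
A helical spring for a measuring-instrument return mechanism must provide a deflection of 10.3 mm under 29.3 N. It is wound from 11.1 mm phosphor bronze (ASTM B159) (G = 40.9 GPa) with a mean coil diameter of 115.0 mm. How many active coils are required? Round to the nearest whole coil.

18

Required rate k = F/δ = 29.3/10.3 = 2.8447 N/mm
N_a = Gd⁴/(8D³k) = (40.9×10³ × 11.1⁴)/(8 × 115.0³ × 2.8447)
    = 6.20891e+08 / 3.4611e+07 = 17.94 → 18 coils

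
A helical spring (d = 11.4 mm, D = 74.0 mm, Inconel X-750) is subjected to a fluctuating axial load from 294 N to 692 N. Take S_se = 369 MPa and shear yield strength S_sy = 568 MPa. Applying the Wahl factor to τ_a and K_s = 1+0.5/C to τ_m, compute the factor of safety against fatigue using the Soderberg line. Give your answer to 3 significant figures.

C = D/d = 74.0/11.4 = 6.4912; K_W = (4C−1)/(4C−4)+0.615/C = 1.2313; K_s = 1+0.5/C = 1.0770
F_a = (F_max−F_min)/2 = 199 N; F_m = (F_max+F_min)/2 = 493 N
τ_a = K_W·8F_aD/(πd³) = 1.2313 × 25.311 = 31.166 MPa
τ_m = K_s·8F_mD/(πd³) = 1.0770 × 62.705 = 67.535 MPa
Soderberg: 1/n_f = τ_a/S_se + τ_m/S_sy = 31.166/369 + 67.535/568 = 0.08446 + 0.11890 = 0.20336
n_f = 1/0.20336 = 4.917

4.92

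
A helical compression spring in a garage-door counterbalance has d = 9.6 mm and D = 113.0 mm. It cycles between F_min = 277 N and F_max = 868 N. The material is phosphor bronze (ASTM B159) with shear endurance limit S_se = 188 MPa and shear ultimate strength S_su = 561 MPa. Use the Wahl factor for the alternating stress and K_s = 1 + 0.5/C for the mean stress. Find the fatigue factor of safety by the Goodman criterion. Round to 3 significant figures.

1.09

C = D/d = 113.0/9.6 = 11.7708; K_W = (4C−1)/(4C−4)+0.615/C = 1.1219; K_s = 1+0.5/C = 1.0425
F_a = (F_max−F_min)/2 = 295.5 N; F_m = (F_max+F_min)/2 = 572.5 N
τ_a = K_W·8F_aD/(πd³) = 1.1219 × 96.109 = 107.82 MPa
τ_m = K_s·8F_mD/(πd³) = 1.0425 × 186.2 = 194.11 MPa
Goodman: 1/n_f = τ_a/S_se + τ_m/S_su = 107.82/188 + 194.11/561 = 0.57352 + 0.34601 = 0.91953
n_f = 1/0.91953 = 1.088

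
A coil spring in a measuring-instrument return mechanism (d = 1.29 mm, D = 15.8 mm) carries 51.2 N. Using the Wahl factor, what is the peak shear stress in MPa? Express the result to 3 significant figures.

Spring index C = D/d = 15.8/1.29 = 12.2481
K_W = (4C−1)/(4C−4) + 0.615/C = 47.992/44.992 + 0.0502 = 1.1169
τ₀ = 8FD/(πd³) = 8·51.2·15.8/(π·1.29³) = 6471.68/6.744 = 959.62 MPa
τ_max = K·τ₀ = 1.1169 × 959.62 = 1071.8 MPa

1070 MPa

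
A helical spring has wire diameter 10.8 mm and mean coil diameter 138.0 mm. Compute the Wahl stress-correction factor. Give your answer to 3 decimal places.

1.112

C = D/d = 138.0/10.8 = 12.7778
K_W = (4C−1)/(4C−4) + 0.615/C = 50.111/47.111 + 0.0481 = 1.1118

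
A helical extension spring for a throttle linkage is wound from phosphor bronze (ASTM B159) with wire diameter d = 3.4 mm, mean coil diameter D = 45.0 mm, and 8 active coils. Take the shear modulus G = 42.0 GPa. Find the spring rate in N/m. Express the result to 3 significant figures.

k = Gd⁴/(8D³N_a) = (42.0×10³ × 3.4⁴) / (8 × 45.0³ × 8)
  = 5.61261e+06 / 5.832e+06 = 0.96238 N/mm = 962.38 N/m

962 N/m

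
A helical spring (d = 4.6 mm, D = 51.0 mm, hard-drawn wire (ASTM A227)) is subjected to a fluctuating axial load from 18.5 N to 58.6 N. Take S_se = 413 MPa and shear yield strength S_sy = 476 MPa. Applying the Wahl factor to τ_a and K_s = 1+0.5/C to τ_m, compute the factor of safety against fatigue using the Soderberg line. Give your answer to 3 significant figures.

C = D/d = 51.0/4.6 = 11.0870; K_W = (4C−1)/(4C−4)+0.615/C = 1.1298; K_s = 1+0.5/C = 1.0451
F_a = (F_max−F_min)/2 = 20.05 N; F_m = (F_max+F_min)/2 = 38.55 N
τ_a = K_W·8F_aD/(πd³) = 1.1298 × 26.752 = 30.225 MPa
τ_m = K_s·8F_mD/(πd³) = 1.0451 × 51.435 = 53.755 MPa
Soderberg: 1/n_f = τ_a/S_se + τ_m/S_sy = 30.225/413 + 53.755/476 = 0.07318 + 0.11293 = 0.18611
n_f = 1/0.18611 = 5.373

5.37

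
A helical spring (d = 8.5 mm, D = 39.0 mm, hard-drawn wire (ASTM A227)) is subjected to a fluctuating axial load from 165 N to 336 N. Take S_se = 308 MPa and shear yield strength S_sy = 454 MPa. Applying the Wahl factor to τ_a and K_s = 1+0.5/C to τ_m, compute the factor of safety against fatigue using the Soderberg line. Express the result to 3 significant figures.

6.28

C = D/d = 39.0/8.5 = 4.5882; K_W = (4C−1)/(4C−4)+0.615/C = 1.3431; K_s = 1+0.5/C = 1.1090
F_a = (F_max−F_min)/2 = 85.5 N; F_m = (F_max+F_min)/2 = 250.5 N
τ_a = K_W·8F_aD/(πd³) = 1.3431 × 13.827 = 18.57 MPa
τ_m = K_s·8F_mD/(πd³) = 1.1090 × 40.509 = 44.924 MPa
Soderberg: 1/n_f = τ_a/S_se + τ_m/S_sy = 18.57/308 + 44.924/454 = 0.06029 + 0.09895 = 0.15924
n_f = 1/0.15924 = 6.28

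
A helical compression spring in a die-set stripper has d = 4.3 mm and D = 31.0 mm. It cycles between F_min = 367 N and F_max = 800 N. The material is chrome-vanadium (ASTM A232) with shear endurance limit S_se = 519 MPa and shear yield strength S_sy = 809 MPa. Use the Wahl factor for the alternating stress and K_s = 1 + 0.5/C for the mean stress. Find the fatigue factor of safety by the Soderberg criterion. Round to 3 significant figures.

C = D/d = 31.0/4.3 = 7.2093; K_W = (4C−1)/(4C−4)+0.615/C = 1.2061; K_s = 1+0.5/C = 1.0694
F_a = (F_max−F_min)/2 = 216.5 N; F_m = (F_max+F_min)/2 = 583.5 N
τ_a = K_W·8F_aD/(πd³) = 1.2061 × 214.96 = 259.26 MPa
τ_m = K_s·8F_mD/(πd³) = 1.0694 × 579.35 = 619.53 MPa
Soderberg: 1/n_f = τ_a/S_se + τ_m/S_sy = 259.26/519 + 619.53/809 = 0.49954 + 0.76579 = 1.2653
n_f = 1/1.2653 = 0.7903

0.790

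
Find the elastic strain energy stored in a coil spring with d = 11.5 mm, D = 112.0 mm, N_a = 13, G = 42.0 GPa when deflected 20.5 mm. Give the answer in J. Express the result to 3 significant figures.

1.06 J

k = Gd⁴/(8D³N_a) = (42.0×10³)(11.5⁴)/(8·112.0³·13) = 5.0275 N/mm
U = ½kδ² = 0.5 × 5.0275 × 20.5² = 1056.4 N·mm = 1.0564 J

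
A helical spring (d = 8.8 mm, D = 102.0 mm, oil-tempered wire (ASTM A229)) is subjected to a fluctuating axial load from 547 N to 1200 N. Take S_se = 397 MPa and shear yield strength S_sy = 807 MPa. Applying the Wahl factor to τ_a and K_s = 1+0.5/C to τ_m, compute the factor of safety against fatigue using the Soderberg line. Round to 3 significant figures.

1.28

C = D/d = 102.0/8.8 = 11.5909; K_W = (4C−1)/(4C−4)+0.615/C = 1.1239; K_s = 1+0.5/C = 1.0431
F_a = (F_max−F_min)/2 = 326.5 N; F_m = (F_max+F_min)/2 = 873.5 N
τ_a = K_W·8F_aD/(πd³) = 1.1239 × 124.44 = 139.86 MPa
τ_m = K_s·8F_mD/(πd³) = 1.0431 × 332.93 = 347.29 MPa
Soderberg: 1/n_f = τ_a/S_se + τ_m/S_sy = 139.86/397 + 347.29/807 = 0.35229 + 0.43035 = 0.78264
n_f = 1/0.78264 = 1.278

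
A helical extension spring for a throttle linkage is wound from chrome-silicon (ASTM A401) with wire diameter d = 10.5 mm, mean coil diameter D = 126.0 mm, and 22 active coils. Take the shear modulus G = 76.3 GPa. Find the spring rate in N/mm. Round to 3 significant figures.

k = Gd⁴/(8D³N_a) = (76.3×10³ × 10.5⁴) / (8 × 126.0³ × 22)
  = 9.27431e+08 / 3.52066e+08 = 2.6343 N/mm

2.63 N/mm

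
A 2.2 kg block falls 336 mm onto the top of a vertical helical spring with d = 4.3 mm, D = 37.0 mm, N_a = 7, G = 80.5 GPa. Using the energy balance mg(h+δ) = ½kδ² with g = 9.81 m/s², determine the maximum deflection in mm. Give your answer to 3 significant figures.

k = Gd⁴/(8D³N_a) = (80.5×10³)(4.3⁴)/(8·37.0³·7) = 9.7023 N/mm
W = mg = 2.2 × 9.81 = 21.582 N
½kδ² − Wδ − Wh = 0 → δ = (W + √(W² + 2kWh))/k
δ = (21.582 + √(465.78 + 140714))/9.7023 = (21.582 + 375.74)/9.7023 = 40.951 mm

41.0 mm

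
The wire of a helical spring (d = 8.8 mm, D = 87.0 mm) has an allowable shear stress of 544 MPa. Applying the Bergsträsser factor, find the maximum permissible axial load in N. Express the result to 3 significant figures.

1470 N

C = D/d = 87.0/8.8 = 9.8864
K_B = (4C+2)/(4C−3) = 41.545/36.545 = 1.1368
τ_max = K·8FD/(πd³) → F_max = τ_allow·πd³/(8DK)
F_max = 544·π·8.8³/(8·87.0·1.1368) = 1.1647e+06/791.22 = 1472 N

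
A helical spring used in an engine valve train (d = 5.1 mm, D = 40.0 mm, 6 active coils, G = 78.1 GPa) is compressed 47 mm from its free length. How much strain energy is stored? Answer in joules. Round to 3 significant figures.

k = Gd⁴/(8D³N_a) = (78.1×10³)(5.1⁴)/(8·40.0³·6) = 17.199 N/mm
U = ½kδ² = 0.5 × 17.199 × 47² = 18997 N·mm = 18.997 J

19.0 J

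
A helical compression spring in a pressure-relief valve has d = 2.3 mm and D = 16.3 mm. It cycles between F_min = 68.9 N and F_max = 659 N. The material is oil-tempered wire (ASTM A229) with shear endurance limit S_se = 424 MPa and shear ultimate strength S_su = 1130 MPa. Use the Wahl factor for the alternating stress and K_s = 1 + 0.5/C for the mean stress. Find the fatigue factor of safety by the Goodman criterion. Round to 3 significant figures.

0.247

C = D/d = 16.3/2.3 = 7.0870; K_W = (4C−1)/(4C−4)+0.615/C = 1.2100; K_s = 1+0.5/C = 1.0706
F_a = (F_max−F_min)/2 = 295.05 N; F_m = (F_max+F_min)/2 = 363.95 N
τ_a = K_W·8F_aD/(πd³) = 1.2100 × 1006.6 = 1217.9 MPa
τ_m = K_s·8F_mD/(πd³) = 1.0706 × 1241.6 = 1329.2 MPa
Goodman: 1/n_f = τ_a/S_se + τ_m/S_su = 1217.9/424 + 1329.2/1130 = 2.87248 + 1.17629 = 4.0488
n_f = 1/4.0488 = 0.247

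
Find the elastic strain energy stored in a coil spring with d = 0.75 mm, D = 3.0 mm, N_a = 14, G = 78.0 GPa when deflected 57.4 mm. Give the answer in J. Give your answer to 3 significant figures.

13.4 J

k = Gd⁴/(8D³N_a) = (78.0×10³)(0.75⁴)/(8·3.0³·14) = 8.1613 N/mm
U = ½kδ² = 0.5 × 8.1613 × 57.4² = 13445 N·mm = 13.445 J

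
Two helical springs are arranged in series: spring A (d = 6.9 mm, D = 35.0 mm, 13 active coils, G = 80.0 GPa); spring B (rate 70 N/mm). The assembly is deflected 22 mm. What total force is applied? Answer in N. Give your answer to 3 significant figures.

k_A = Gd⁴/(8D³N_a) = (80.0×10³)(6.9⁴)/(8·35.0³·13) = 40.668 N/mm
Series: 1/k_eq = 1/40.668 + 1/70 = 0.038875; k_eq = 25.723 N/mm
F = k_eq·δ = 25.723·22 = 565.91 N

566 N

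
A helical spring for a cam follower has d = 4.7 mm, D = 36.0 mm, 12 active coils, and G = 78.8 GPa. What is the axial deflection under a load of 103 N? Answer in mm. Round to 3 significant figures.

12.0 mm

k = Gd⁴/(8D³N_a) = (78.8×10³)(4.7⁴)/(8·36.0³·12) = 8.585 N/mm
δ = F/k = 103 / 8.585 = 11.998 mm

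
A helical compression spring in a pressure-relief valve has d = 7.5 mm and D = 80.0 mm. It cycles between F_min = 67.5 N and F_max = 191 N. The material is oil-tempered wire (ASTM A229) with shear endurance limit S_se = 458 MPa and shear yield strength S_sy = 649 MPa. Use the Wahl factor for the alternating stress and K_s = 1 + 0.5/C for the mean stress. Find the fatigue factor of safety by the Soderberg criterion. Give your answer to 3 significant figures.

C = D/d = 80.0/7.5 = 10.6667; K_W = (4C−1)/(4C−4)+0.615/C = 1.1352; K_s = 1+0.5/C = 1.0469
F_a = (F_max−F_min)/2 = 61.75 N; F_m = (F_max+F_min)/2 = 129.25 N
τ_a = K_W·8F_aD/(πd³) = 1.1352 × 29.818 = 33.851 MPa
τ_m = K_s·8F_mD/(πd³) = 1.0469 × 62.413 = 65.339 MPa
Soderberg: 1/n_f = τ_a/S_se + τ_m/S_sy = 33.851/458 + 65.339/649 = 0.07391 + 0.10068 = 0.17459
n_f = 1/0.17459 = 5.728

5.73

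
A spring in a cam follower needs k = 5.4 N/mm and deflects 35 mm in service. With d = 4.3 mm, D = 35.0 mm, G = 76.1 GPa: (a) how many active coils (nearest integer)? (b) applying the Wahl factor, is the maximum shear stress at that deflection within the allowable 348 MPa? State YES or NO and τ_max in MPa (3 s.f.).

N_a = Gd⁴/(8D³k) = (76.1×10³)(4.3⁴)/(8·35.0³·5.4) = 14.05 → N_a = 14
Actual rate k = Gd⁴/(8D³·14) = 5.418 N/mm
Working load F = kδ = 5.418·35 = 189.63 N
C = 35.0/4.3 = 8.1395; K_W = (4C−1)/(4C−4)+0.615/C = 1.1806
τ_max = K_W·8FD/(πd³) = 1.1806·212.57 = 250.96 MPa
τ_max ≤ 348 MPa → acceptable

(a) 14 coils; (b) YES, τ_max = 251 MPa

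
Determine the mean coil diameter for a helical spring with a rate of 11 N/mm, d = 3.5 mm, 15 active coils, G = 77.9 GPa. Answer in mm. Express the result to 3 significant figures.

D = (Gd⁴/(8N_a·k))^(1/3) = (77.9×10³·3.5⁴/(8·15·11))^(1/3)
  = (8855.96)^(1/3) = 20.6893 mm

20.7 mm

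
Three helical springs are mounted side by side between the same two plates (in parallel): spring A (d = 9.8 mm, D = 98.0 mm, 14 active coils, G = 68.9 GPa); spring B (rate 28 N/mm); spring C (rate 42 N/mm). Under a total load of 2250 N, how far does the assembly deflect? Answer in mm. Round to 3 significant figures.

k_A = Gd⁴/(8D³N_a) = (68.9×10³)(9.8⁴)/(8·98.0³·14) = 6.0288 N/mm
Parallel: k_eq = 6.0288 + 28 + 42 = 76.029 N/mm
δ = F/k_eq = 2250/76.029 = 29.594 mm

29.6 mm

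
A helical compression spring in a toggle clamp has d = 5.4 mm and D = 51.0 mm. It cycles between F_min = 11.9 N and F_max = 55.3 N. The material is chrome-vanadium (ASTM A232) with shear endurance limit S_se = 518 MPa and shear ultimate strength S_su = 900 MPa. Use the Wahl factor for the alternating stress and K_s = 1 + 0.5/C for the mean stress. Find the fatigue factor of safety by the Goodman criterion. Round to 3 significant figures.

C = D/d = 51.0/5.4 = 9.4444; K_W = (4C−1)/(4C−4)+0.615/C = 1.1539; K_s = 1+0.5/C = 1.0529
F_a = (F_max−F_min)/2 = 21.7 N; F_m = (F_max+F_min)/2 = 33.6 N
τ_a = K_W·8F_aD/(πd³) = 1.1539 × 17.897 = 20.652 MPa
τ_m = K_s·8F_mD/(πd³) = 1.0529 × 27.712 = 29.179 MPa
Goodman: 1/n_f = τ_a/S_se + τ_m/S_su = 20.652/518 + 29.179/900 = 0.03987 + 0.03242 = 0.072291
n_f = 1/0.072291 = 13.83

13.8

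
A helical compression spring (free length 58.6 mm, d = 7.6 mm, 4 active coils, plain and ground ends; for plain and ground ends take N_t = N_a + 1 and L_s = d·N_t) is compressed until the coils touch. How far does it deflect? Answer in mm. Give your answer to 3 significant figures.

20.6 mm

N_t = 5; L_s = 7.6·5 = 38 mm
δ_solid = L₀ − L_s = 58.6 − 38 = 20.6 mm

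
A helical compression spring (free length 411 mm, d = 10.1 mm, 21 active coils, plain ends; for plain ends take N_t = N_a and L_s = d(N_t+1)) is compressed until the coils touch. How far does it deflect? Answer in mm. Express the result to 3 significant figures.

N_t = 21; L_s = 10.1·22 = 222.2 mm
δ_solid = L₀ − L_s = 411 − 222.2 = 188.8 mm

189 mm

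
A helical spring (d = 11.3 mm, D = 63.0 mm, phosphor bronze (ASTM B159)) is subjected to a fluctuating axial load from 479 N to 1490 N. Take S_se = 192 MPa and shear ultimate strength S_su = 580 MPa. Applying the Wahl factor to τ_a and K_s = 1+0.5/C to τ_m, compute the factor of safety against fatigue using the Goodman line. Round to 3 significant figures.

1.73

C = D/d = 63.0/11.3 = 5.5752; K_W = (4C−1)/(4C−4)+0.615/C = 1.2742; K_s = 1+0.5/C = 1.0897
F_a = (F_max−F_min)/2 = 505.5 N; F_m = (F_max+F_min)/2 = 984.5 N
τ_a = K_W·8F_aD/(πd³) = 1.2742 × 56.204 = 71.617 MPa
τ_m = K_s·8F_mD/(πd³) = 1.0897 × 109.46 = 119.28 MPa
Goodman: 1/n_f = τ_a/S_se + τ_m/S_su = 71.617/192 + 119.28/580 = 0.37301 + 0.20565 = 0.57866
n_f = 1/0.57866 = 1.728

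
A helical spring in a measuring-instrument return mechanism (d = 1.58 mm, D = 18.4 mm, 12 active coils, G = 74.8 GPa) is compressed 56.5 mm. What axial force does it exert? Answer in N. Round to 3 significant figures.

k = Gd⁴/(8D³N_a) = (74.8×10³)(1.58⁴)/(8·18.4³·12) = 0.77948 N/mm
F = k·δ = 0.77948 × 56.5 = 44.041 N

44.0 N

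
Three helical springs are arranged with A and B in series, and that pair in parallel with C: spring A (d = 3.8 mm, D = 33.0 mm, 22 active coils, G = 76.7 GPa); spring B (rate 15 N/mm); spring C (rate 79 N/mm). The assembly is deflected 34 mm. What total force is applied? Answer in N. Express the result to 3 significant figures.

2760 N

k_A = Gd⁴/(8D³N_a) = (76.7×10³)(3.8⁴)/(8·33.0³·22) = 2.5286 N/mm
Springs A,B series: k_AB = 1/(1/2.5286+1/15) = 2.1638 N/mm; parallel with C: k_eq = 2.1638+79 = 81.164 N/mm
F = k_eq·δ = 81.164·34 = 2759.6 N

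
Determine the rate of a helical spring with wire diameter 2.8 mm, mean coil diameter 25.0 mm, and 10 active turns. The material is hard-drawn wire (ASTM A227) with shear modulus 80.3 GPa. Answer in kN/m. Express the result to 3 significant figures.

3.95 kN/m

k = Gd⁴/(8D³N_a) = (80.3×10³ × 2.8⁴) / (8 × 25.0³ × 10)
  = 4.93569e+06 / 1.25e+06 = 3.9486 N/mm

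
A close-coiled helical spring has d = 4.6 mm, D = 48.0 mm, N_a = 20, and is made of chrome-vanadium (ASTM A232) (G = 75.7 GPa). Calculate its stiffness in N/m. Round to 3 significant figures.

1920 N/m

k = Gd⁴/(8D³N_a) = (75.7×10³ × 4.6⁴) / (8 × 48.0³ × 20)
  = 3.38943e+07 / 1.76947e+07 = 1.9155 N/mm = 1915.5 N/m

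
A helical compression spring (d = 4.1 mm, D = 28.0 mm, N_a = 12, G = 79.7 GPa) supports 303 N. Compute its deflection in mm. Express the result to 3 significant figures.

28.4 mm

k = Gd⁴/(8D³N_a) = (79.7×10³)(4.1⁴)/(8·28.0³·12) = 10.687 N/mm
δ = F/k = 303 / 10.687 = 28.353 mm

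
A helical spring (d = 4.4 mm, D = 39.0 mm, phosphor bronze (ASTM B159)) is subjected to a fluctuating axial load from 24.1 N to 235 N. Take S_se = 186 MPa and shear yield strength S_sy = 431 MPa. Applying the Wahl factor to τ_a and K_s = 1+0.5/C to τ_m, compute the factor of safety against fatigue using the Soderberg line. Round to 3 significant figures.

0.877

C = D/d = 39.0/4.4 = 8.8636; K_W = (4C−1)/(4C−4)+0.615/C = 1.1648; K_s = 1+0.5/C = 1.0564
F_a = (F_max−F_min)/2 = 105.45 N; F_m = (F_max+F_min)/2 = 129.55 N
τ_a = K_W·8F_aD/(πd³) = 1.1648 × 122.94 = 143.2 MPa
τ_m = K_s·8F_mD/(πd³) = 1.0564 × 151.04 = 159.56 MPa
Soderberg: 1/n_f = τ_a/S_se + τ_m/S_sy = 143.2/186 + 159.56/431 = 0.76987 + 0.37020 = 1.1401
n_f = 1/1.1401 = 0.8771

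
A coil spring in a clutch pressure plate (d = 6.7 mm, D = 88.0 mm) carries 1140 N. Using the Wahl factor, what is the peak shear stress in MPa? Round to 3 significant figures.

942 MPa

Spring index C = D/d = 88.0/6.7 = 13.1343
K_W = (4C−1)/(4C−4) + 0.615/C = 51.537/48.537 + 0.0468 = 1.1086
τ₀ = 8FD/(πd³) = 8·1140·88.0/(π·6.7³) = 802560/944.87 = 849.38 MPa
τ_max = K·τ₀ = 1.1086 × 849.38 = 941.65 MPa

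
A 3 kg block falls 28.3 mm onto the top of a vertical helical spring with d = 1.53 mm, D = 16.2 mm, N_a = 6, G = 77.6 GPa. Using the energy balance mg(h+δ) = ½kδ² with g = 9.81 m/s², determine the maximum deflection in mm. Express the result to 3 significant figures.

k = Gd⁴/(8D³N_a) = (77.6×10³)(1.53⁴)/(8·16.2³·6) = 2.0837 N/mm
W = mg = 3 × 9.81 = 29.43 N
½kδ² − Wδ − Wh = 0 → δ = (W + √(W² + 2kWh))/k
δ = (29.43 + √(866.12 + 3470.95))/2.0837 = (29.43 + 65.856)/2.0837 = 45.729 mm

45.7 mm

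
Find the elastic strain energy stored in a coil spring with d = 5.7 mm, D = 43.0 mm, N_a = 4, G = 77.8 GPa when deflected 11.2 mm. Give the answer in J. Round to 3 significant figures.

2.02 J

k = Gd⁴/(8D³N_a) = (77.8×10³)(5.7⁴)/(8·43.0³·4) = 32.279 N/mm
U = ½kδ² = 0.5 × 32.279 × 11.2² = 2024.6 N·mm = 2.0246 J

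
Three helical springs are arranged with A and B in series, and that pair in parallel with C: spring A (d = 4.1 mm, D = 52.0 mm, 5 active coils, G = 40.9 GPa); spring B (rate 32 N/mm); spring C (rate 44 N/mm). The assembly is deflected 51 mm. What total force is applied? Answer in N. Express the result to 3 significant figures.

2340 N

k_A = Gd⁴/(8D³N_a) = (40.9×10³)(4.1⁴)/(8·52.0³·5) = 2.0549 N/mm
Springs A,B series: k_AB = 1/(1/2.0549+1/32) = 1.9309 N/mm; parallel with C: k_eq = 1.9309+44 = 45.931 N/mm
F = k_eq·δ = 45.931·51 = 2342.5 N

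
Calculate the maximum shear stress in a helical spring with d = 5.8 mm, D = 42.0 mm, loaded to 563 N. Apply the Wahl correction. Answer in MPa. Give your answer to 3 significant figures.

372 MPa

Spring index C = D/d = 42.0/5.8 = 7.2414
K_W = (4C−1)/(4C−4) + 0.615/C = 27.966/24.966 + 0.0849 = 1.2051
τ₀ = 8FD/(πd³) = 8·563·42.0/(π·5.8³) = 189168/612.96 = 308.61 MPa
τ_max = K·τ₀ = 1.2051 × 308.61 = 371.91 MPa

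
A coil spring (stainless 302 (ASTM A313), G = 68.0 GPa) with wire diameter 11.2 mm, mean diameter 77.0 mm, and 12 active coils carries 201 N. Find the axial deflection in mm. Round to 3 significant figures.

8.23 mm

k = Gd⁴/(8D³N_a) = (68.0×10³)(11.2⁴)/(8·77.0³·12) = 24.414 N/mm
δ = F/k = 201 / 24.414 = 8.233 mm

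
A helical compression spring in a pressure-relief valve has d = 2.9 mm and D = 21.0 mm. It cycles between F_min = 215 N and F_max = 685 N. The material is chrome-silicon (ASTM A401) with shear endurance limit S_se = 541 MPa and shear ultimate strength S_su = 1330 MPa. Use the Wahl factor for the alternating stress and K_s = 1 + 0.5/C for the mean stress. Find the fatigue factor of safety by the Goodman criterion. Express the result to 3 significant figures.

0.515

C = D/d = 21.0/2.9 = 7.2414; K_W = (4C−1)/(4C−4)+0.615/C = 1.2051; K_s = 1+0.5/C = 1.0690
F_a = (F_max−F_min)/2 = 235 N; F_m = (F_max+F_min)/2 = 450 N
τ_a = K_W·8F_aD/(πd³) = 1.2051 × 515.27 = 620.95 MPa
τ_m = K_s·8F_mD/(πd³) = 1.0690 × 986.68 = 1054.8 MPa
Goodman: 1/n_f = τ_a/S_se + τ_m/S_su = 620.95/541 + 1054.8/1330 = 1.14778 + 0.79309 = 1.9409
n_f = 1/1.9409 = 0.5152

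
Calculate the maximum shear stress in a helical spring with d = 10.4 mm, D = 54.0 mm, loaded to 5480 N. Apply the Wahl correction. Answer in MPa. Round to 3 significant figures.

869 MPa

Spring index C = D/d = 54.0/10.4 = 5.1923
K_W = (4C−1)/(4C−4) + 0.615/C = 19.769/16.769 + 0.1184 = 1.2973
τ₀ = 8FD/(πd³) = 8·5480·54.0/(π·10.4³) = 2.36736e+06/3533.9 = 669.91 MPa
τ_max = K·τ₀ = 1.2973 × 669.91 = 869.1 MPa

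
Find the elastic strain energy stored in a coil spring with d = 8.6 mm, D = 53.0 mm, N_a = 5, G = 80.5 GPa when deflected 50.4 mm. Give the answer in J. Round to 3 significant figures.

k = Gd⁴/(8D³N_a) = (80.5×10³)(8.6⁴)/(8·53.0³·5) = 73.944 N/mm
U = ½kδ² = 0.5 × 73.944 × 50.4² = 93915 N·mm = 93.915 J

93.9 J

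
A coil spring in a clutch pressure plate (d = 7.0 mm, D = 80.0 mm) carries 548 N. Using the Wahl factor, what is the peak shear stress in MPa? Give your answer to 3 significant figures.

Spring index C = D/d = 80.0/7.0 = 11.4286
K_W = (4C−1)/(4C−4) + 0.615/C = 44.714/41.714 + 0.0538 = 1.1257
τ₀ = 8FD/(πd³) = 8·548·80.0/(π·7.0³) = 350720/1077.6 = 325.47 MPa
τ_max = K·τ₀ = 1.1257 × 325.47 = 366.4 MPa

366 MPa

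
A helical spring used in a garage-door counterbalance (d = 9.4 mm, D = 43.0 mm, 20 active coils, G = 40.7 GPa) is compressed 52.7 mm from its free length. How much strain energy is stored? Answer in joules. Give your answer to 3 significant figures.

k = Gd⁴/(8D³N_a) = (40.7×10³)(9.4⁴)/(8·43.0³·20) = 24.979 N/mm
U = ½kδ² = 0.5 × 24.979 × 52.7² = 34687 N·mm = 34.687 J

34.7 J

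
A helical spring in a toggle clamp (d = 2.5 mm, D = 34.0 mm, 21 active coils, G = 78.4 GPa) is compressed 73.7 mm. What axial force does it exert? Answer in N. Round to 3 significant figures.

k = Gd⁴/(8D³N_a) = (78.4×10³)(2.5⁴)/(8·34.0³·21) = 0.4638 N/mm
F = k·δ = 0.4638 × 73.7 = 34.182 N

34.2 N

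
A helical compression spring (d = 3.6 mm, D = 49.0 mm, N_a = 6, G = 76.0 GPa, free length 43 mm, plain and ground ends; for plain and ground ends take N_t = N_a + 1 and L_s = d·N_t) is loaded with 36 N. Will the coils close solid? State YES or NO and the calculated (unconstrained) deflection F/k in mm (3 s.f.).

NO, δ = 15.9 mm

k = Gd⁴/(8D³N_a) = (76.0×10³)(3.6⁴)/(8·49.0³·6) = 2.2604 N/mm
N_t = 7; L_s = 3.6·7 = 25.2 mm; δ_solid = L₀ − L_s = 43 − 25.2 = 17.8 mm
δ = F/k = 36/2.2604 = 15.926 mm
δ < δ_solid → spring does not go solid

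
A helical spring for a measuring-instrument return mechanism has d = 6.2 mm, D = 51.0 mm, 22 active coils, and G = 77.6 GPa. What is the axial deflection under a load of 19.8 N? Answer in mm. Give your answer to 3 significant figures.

4.03 mm

k = Gd⁴/(8D³N_a) = (77.6×10³)(6.2⁴)/(8·51.0³·22) = 4.9114 N/mm
δ = F/k = 19.8 / 4.9114 = 4.0314 mm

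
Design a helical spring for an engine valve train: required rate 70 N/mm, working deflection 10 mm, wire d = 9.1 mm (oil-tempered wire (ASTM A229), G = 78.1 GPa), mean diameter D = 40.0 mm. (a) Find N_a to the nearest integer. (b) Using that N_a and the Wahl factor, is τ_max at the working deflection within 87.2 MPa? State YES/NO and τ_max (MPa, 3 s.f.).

N_a = Gd⁴/(8D³k) = (78.1×10³)(9.1⁴)/(8·40.0³·70) = 14.94 → N_a = 15
Actual rate k = Gd⁴/(8D³·15) = 69.736 N/mm
Working load F = kδ = 69.736·10 = 697.36 N
C = 40.0/9.1 = 4.3956; K_W = (4C−1)/(4C−4)+0.615/C = 1.3608
τ_max = K_W·8FD/(πd³) = 1.3608·94.261 = 128.27 MPa
τ_max > 87.2 MPa → exceeds allowable

(a) 15 coils; (b) NO, τ_max = 128 MPa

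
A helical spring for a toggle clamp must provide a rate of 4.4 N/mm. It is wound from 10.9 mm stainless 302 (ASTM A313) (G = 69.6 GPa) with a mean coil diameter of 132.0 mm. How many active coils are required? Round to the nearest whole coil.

12

N_a = Gd⁴/(8D³k) = (69.6×10³ × 10.9⁴)/(8 × 132.0³ × 4.4)
    = 9.82461e+08 / 8.09589e+07 = 12.14 → 12 coils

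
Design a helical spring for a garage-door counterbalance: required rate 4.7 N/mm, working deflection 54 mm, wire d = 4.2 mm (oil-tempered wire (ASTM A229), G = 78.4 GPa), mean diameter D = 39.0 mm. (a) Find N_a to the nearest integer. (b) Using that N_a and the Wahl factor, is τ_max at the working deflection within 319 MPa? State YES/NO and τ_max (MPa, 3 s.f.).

(a) 11 coils; (b) NO, τ_max = 391 MPa

N_a = Gd⁴/(8D³k) = (78.4×10³)(4.2⁴)/(8·39.0³·4.7) = 10.94 → N_a = 11
Actual rate k = Gd⁴/(8D³·11) = 4.6734 N/mm
Working load F = kδ = 4.6734·54 = 252.37 N
C = 39.0/4.2 = 9.2857; K_W = (4C−1)/(4C−4)+0.615/C = 1.1567
τ_max = K_W·8FD/(πd³) = 1.1567·338.29 = 391.31 MPa
τ_max > 319 MPa → exceeds allowable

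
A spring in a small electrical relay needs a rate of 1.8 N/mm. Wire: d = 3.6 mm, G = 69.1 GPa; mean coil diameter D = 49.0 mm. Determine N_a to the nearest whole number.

N_a = Gd⁴/(8D³k) = (69.1×10³ × 3.6⁴)/(8 × 49.0³ × 1.8)
    = 1.16061e+07 / 1.69415e+06 = 6.851 → 7 coils

7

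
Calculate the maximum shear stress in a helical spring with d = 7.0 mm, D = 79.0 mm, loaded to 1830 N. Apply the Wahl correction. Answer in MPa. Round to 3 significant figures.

Spring index C = D/d = 79.0/7.0 = 11.2857
K_W = (4C−1)/(4C−4) + 0.615/C = 44.143/41.143 + 0.0545 = 1.1274
τ₀ = 8FD/(πd³) = 8·1830·79.0/(π·7.0³) = 1.15656e+06/1077.6 = 1073.3 MPa
τ_max = K·τ₀ = 1.1274 × 1073.3 = 1210.1 MPa

1210 MPa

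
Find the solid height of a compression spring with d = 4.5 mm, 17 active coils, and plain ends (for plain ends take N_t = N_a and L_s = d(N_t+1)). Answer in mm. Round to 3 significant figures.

plain ends: N_t = N_a = 17
L_s = d·(N_t+1) = 4.5 × 18 = 81 mm

81.0 mm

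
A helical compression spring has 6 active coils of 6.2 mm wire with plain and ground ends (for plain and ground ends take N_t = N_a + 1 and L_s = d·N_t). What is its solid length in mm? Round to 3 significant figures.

plain and ground ends: N_t = N_a + 1 = 6 + 1 = 7
L_s = d·N_t = 6.2 × 7 = 43.4 mm

43.4 mm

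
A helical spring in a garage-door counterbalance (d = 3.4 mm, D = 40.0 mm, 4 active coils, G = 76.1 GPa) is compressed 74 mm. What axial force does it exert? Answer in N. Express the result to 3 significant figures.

367 N

k = Gd⁴/(8D³N_a) = (76.1×10³)(3.4⁴)/(8·40.0³·4) = 4.9656 N/mm
F = k·δ = 4.9656 × 74 = 367.45 N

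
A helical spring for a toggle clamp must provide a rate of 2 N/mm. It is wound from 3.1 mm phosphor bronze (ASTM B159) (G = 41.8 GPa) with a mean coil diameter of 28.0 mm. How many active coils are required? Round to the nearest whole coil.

N_a = Gd⁴/(8D³k) = (41.8×10³ × 3.1⁴)/(8 × 28.0³ × 2)
    = 3.86032e+06 / 351232 = 10.99 → 11 coils

11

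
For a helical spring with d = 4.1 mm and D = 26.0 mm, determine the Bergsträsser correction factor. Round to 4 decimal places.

1.2236

C = D/d = 26.0/4.1 = 6.3415
K_B = (4C+2)/(4C−3) = 27.366/22.366 = 1.2236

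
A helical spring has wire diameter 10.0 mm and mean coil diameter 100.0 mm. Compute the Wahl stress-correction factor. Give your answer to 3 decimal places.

1.145

C = D/d = 100.0/10.0 = 10.0000
K_W = (4C−1)/(4C−4) + 0.615/C = 39.000/36.000 + 0.0615 = 1.1448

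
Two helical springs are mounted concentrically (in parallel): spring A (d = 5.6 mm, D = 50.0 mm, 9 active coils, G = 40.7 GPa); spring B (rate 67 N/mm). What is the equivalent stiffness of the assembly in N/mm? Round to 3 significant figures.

71.4 N/mm

k_A = Gd⁴/(8D³N_a) = (40.7×10³)(5.6⁴)/(8·50.0³·9) = 4.4474 N/mm
Parallel: k_eq = 4.4474 + 67 = 71.447 N/mm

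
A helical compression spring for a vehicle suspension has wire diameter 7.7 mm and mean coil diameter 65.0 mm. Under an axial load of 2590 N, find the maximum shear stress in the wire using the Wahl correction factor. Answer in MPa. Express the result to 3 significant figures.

1100 MPa

Spring index C = D/d = 65.0/7.7 = 8.4416
K_W = (4C−1)/(4C−4) + 0.615/C = 32.766/29.766 + 0.0729 = 1.1736
τ₀ = 8FD/(πd³) = 8·2590·65.0/(π·7.7³) = 1.3468e+06/1434.2 = 939.03 MPa
τ_max = K·τ₀ = 1.1736 × 939.03 = 1102.1 MPa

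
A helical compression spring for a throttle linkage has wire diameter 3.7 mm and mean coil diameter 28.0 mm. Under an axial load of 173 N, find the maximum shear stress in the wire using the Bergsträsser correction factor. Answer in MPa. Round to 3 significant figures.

Spring index C = D/d = 28.0/3.7 = 7.5676
K_B = (4C+2)/(4C−3) = 32.270/27.270 = 1.1833
τ₀ = 8FD/(πd³) = 8·173·28.0/(π·3.7³) = 38752/159.13 = 243.52 MPa
τ_max = K·τ₀ = 1.1833 × 243.52 = 288.17 MPa

288 MPa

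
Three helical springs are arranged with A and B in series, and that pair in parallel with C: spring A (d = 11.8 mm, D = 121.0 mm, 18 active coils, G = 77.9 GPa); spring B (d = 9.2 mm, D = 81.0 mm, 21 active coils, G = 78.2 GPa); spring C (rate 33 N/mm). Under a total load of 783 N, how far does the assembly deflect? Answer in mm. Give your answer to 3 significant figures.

k_A = Gd⁴/(8D³N_a) = (77.9×10³)(11.8⁴)/(8·121.0³·18) = 5.9203 N/mm
k_B = Gd⁴/(8D³N_a) = (78.2×10³)(9.2⁴)/(8·81.0³·21) = 6.2747 N/mm
Springs A,B series: k_AB = 1/(1/5.9203+1/6.2747) = 3.0462 N/mm; parallel with C: k_eq = 3.0462+33 = 36.046 N/mm
δ = F/k_eq = 783/36.046 = 21.722 mm

21.7 mm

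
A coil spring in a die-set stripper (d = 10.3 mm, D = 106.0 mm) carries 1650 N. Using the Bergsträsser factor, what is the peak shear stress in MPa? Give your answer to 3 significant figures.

Spring index C = D/d = 106.0/10.3 = 10.2913
K_B = (4C+2)/(4C−3) = 43.165/38.165 = 1.1310
τ₀ = 8FD/(πd³) = 8·1650·106.0/(π·10.3³) = 1.3992e+06/3432.9 = 407.59 MPa
τ_max = K·τ₀ = 1.1310 × 407.59 = 460.98 MPa

461 MPa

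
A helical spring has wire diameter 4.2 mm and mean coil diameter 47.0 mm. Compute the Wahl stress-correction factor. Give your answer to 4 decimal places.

C = D/d = 47.0/4.2 = 11.1905
K_W = (4C−1)/(4C−4) + 0.615/C = 43.762/40.762 + 0.0550 = 1.1286

1.1286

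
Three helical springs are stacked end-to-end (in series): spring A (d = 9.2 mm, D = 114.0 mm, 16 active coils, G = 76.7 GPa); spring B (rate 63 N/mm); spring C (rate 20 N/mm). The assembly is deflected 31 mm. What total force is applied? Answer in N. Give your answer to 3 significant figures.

k_A = Gd⁴/(8D³N_a) = (76.7×10³)(9.2⁴)/(8·114.0³·16) = 2.8975 N/mm
Series: 1/k_eq = 1/2.8975 + 1/63 + 1/20 = 0.411; k_eq = 2.4331 N/mm
F = k_eq·δ = 2.4331·31 = 75.426 N

75.4 N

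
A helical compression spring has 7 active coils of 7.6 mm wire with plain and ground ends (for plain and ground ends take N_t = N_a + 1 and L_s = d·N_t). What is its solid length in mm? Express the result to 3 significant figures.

plain and ground ends: N_t = N_a + 1 = 7 + 1 = 8
L_s = d·N_t = 7.6 × 8 = 60.8 mm

60.8 mm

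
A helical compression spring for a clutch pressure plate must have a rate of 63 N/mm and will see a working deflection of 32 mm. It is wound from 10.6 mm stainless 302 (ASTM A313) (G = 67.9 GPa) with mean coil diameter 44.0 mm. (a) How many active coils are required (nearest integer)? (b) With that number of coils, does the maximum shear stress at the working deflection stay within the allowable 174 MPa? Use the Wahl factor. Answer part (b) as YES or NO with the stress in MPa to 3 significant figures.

N_a = Gd⁴/(8D³k) = (67.9×10³)(10.6⁴)/(8·44.0³·63) = 19.97 → N_a = 20
Actual rate k = Gd⁴/(8D³·20) = 62.895 N/mm
Working load F = kδ = 62.895·32 = 2012.6 N
C = 44.0/10.6 = 4.1509; K_W = (4C−1)/(4C−4)+0.615/C = 1.3862
τ_max = K_W·8FD/(πd³) = 1.3862·189.34 = 262.46 MPa
τ_max > 174 MPa → exceeds allowable

(a) 20 coils; (b) NO, τ_max = 262 MPa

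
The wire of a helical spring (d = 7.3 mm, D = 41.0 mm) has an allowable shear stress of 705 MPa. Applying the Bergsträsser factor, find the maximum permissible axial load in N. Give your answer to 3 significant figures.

C = D/d = 41.0/7.3 = 5.6164
K_B = (4C+2)/(4C−3) = 24.466/19.466 = 1.2569
τ_max = K·8FD/(πd³) → F_max = τ_allow·πd³/(8DK)
F_max = 705·π·7.3³/(8·41.0·1.2569) = 8.616e+05/412.25 = 2090 N

2090 N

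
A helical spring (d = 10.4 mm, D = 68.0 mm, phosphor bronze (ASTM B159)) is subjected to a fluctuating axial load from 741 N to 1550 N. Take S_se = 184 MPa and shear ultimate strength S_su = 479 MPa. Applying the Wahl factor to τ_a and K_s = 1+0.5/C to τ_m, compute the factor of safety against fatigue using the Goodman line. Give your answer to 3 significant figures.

C = D/d = 68.0/10.4 = 6.5385; K_W = (4C−1)/(4C−4)+0.615/C = 1.2295; K_s = 1+0.5/C = 1.0765
F_a = (F_max−F_min)/2 = 404.5 N; F_m = (F_max+F_min)/2 = 1145.5 N
τ_a = K_W·8F_aD/(πd³) = 1.2295 × 62.268 = 76.557 MPa
τ_m = K_s·8F_mD/(πd³) = 1.0765 × 176.34 = 189.82 MPa
Goodman: 1/n_f = τ_a/S_se + τ_m/S_su = 76.557/184 + 189.82/479 = 0.41607 + 0.39629 = 0.81236
n_f = 1/0.81236 = 1.231

1.23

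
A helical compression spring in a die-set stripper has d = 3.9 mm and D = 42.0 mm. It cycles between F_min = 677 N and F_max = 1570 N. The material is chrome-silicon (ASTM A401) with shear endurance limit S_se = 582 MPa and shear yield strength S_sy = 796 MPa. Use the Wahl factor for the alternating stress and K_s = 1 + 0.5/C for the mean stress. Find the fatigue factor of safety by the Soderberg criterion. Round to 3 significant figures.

C = D/d = 42.0/3.9 = 10.7692; K_W = (4C−1)/(4C−4)+0.615/C = 1.1339; K_s = 1+0.5/C = 1.0464
F_a = (F_max−F_min)/2 = 446.5 N; F_m = (F_max+F_min)/2 = 1123.5 N
τ_a = K_W·8F_aD/(πd³) = 1.1339 × 805.04 = 912.82 MPa
τ_m = K_s·8F_mD/(πd³) = 1.0464 × 2025.7 = 2119.7 MPa
Soderberg: 1/n_f = τ_a/S_se + τ_m/S_sy = 912.82/582 + 2119.7/796 = 1.56841 + 2.66296 = 4.2314
n_f = 1/4.2314 = 0.2363

0.236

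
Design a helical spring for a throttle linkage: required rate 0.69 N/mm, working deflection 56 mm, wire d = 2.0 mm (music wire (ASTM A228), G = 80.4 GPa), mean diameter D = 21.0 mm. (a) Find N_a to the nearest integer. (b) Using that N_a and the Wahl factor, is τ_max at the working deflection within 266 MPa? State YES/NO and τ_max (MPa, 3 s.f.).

N_a = Gd⁴/(8D³k) = (80.4×10³)(2.0⁴)/(8·21.0³·0.69) = 25.16 → N_a = 25
Actual rate k = Gd⁴/(8D³·25) = 0.69453 N/mm
Working load F = kδ = 0.69453·56 = 38.893 N
C = 21.0/2.0 = 10.5000; K_W = (4C−1)/(4C−4)+0.615/C = 1.1375
τ_max = K_W·8FD/(πd³) = 1.1375·259.98 = 295.74 MPa
τ_max > 266 MPa → exceeds allowable

(a) 25 coils; (b) NO, τ_max = 296 MPa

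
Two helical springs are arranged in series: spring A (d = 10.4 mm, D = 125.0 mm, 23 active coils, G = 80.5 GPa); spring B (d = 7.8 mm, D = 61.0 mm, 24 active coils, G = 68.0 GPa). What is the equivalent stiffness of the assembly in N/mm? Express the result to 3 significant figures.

1.80 N/mm

k_A = Gd⁴/(8D³N_a) = (80.5×10³)(10.4⁴)/(8·125.0³·23) = 2.6205 N/mm
k_B = Gd⁴/(8D³N_a) = (68.0×10³)(7.8⁴)/(8·61.0³·24) = 5.7756 N/mm
Series: 1/k_eq = 1/2.6205 + 1/5.7756 = 0.55475; k_eq = 1.8026 N/mm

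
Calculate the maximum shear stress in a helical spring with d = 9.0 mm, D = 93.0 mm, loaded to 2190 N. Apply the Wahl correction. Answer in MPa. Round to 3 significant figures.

811 MPa

Spring index C = D/d = 93.0/9.0 = 10.3333
K_W = (4C−1)/(4C−4) + 0.615/C = 40.333/37.333 + 0.0595 = 1.1399
τ₀ = 8FD/(πd³) = 8·2190·93.0/(π·9.0³) = 1.62936e+06/2290.2 = 711.44 MPa
τ_max = K·τ₀ = 1.1399 × 711.44 = 810.95 MPa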